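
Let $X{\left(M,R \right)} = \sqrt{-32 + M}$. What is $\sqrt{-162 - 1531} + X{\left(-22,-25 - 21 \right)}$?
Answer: $i \left(\sqrt{1693} + 3 \sqrt{6}\right) \approx 48.495 i$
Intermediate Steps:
$\sqrt{-162 - 1531} + X{\left(-22,-25 - 21 \right)} = \sqrt{-162 - 1531} + \sqrt{-32 - 22} = \sqrt{-1693} + \sqrt{-54} = i \sqrt{1693} + 3 i \sqrt{6}$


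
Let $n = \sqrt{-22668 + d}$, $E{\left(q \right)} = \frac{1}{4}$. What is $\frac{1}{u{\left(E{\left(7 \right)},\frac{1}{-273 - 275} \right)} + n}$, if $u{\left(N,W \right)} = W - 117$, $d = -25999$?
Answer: $- \frac{35136116}{18725884457} - \frac{300304 i \sqrt{48667}}{18725884457} \approx -0.0018763 - 0.0035378 i$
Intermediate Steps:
$E{\left(q \right)} = \frac{1}{4}$
$n = i \sqrt{48667}$ ($n = \sqrt{-22668 - 25999} = \sqrt{-48667} = i \sqrt{48667} \approx 220.61 i$)
$u{\left(N,W \right)} = -117 + W$
$\frac{1}{u{\left(E{\left(7 \right)},\frac{1}{-273 - 275} \right)} + n} = \frac{1}{\left(-117 + \frac{1}{-273 - 275}\right) + i \sqrt{48667}} = \frac{1}{\left(-117 + \frac{1}{-548}\right) + i \sqrt{48667}} = \frac{1}{\left(-117 - \frac{1}{548}\right) + i \sqrt{48667}} = \frac{1}{- \frac{64117}{548} + i \sqrt{48667}}$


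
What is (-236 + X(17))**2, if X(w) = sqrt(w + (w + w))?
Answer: (236 - sqrt(51))**2 ≈ 52376.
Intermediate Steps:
X(w) = sqrt(3)*sqrt(w) (X(w) = sqrt(w + 2*w) = sqrt(3*w) = sqrt(3)*sqrt(w))
(-236 + X(17))**2 = (-236 + sqrt(3)*sqrt(17))**2 = (-236 + sqrt(51))**2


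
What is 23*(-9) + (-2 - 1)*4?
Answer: -219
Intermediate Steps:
23*(-9) + (-2 - 1)*4 = -207 - 3*4 = -207 - 12 = -219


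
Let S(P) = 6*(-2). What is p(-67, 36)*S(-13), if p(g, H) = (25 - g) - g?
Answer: -1908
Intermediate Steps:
S(P) = -12
p(g, H) = 25 - 2*g
p(-67, 36)*S(-13) = (25 - 2*(-67))*(-12) = (25 + 134)*(-12) = 159*(-12) = -1908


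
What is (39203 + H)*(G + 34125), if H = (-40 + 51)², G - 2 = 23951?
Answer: 2283859272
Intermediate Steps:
G = 23953 (G = 2 + 23951 = 23953)
H = 121 (H = 11² = 121)
(39203 + H)*(G + 34125) = (39203 + 121)*(23953 + 34125) = 39324*58078 = 2283859272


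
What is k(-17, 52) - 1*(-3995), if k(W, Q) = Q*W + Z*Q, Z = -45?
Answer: 771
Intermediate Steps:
k(W, Q) = -45*Q + Q*W (k(W, Q) = Q*W - 45*Q = -45*Q + Q*W)
k(-17, 52) - 1*(-3995) = 52*(-45 - 17) - 1*(-3995) = 52*(-62) + 3995 = -3224 + 3995 = 771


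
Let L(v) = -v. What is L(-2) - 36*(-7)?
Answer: 254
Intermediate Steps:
L(-2) - 36*(-7) = -1*(-2) - 36*(-7) = 2 + 252 = 254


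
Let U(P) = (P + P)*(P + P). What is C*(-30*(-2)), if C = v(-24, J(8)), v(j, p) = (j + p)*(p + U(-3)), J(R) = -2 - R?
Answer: -53040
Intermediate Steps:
U(P) = 4*P**2 (U(P) = (2*P)*(2*P) = 4*P**2)
v(j, p) = (36 + p)*(j + p) (v(j, p) = (j + p)*(p + 4*(-3)**2) = (j + p)*(p + 4*9) = (j + p)*(p + 36) = (j + p)*(36 + p) = (36 + p)*(j + p))
C = -884 (C = (-2 - 1*8)**2 + 36*(-24) + 36*(-2 - 1*8) - 24*(-2 - 1*8) = (-2 - 8)**2 - 864 + 36*(-2 - 8) - 24*(-2 - 8) = (-10)**2 - 864 + 36*(-10) - 24*(-10) = 100 - 864 - 360 + 240 = -884)
C*(-30*(-2)) = -(-26520)*(-2) = -884*60 = -53040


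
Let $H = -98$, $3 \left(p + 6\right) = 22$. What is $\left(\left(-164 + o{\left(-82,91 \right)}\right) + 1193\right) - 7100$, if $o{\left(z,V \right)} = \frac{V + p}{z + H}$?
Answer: $- \frac{3278617}{540} \approx -6071.5$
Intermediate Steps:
$p = \frac{4}{3}$ ($p = -6 + \frac{1}{3} \cdot 22 = -6 + \frac{22}{3} = \frac{4}{3} \approx 1.3333$)
$o{\left(z,V \right)} = \frac{\frac{4}{3} + V}{-98 + z}$ ($o{\left(z,V \right)} = \frac{V + \frac{4}{3}}{z - 98} = \frac{\frac{4}{3} + V}{-98 + z}$)
$\left(\left(-164 + o{\left(-82,91 \right)}\right) + 1193\right) - 7100 = \left(\left(-164 + \frac{\frac{4}{3} + 91}{-98 - 82}\right) + 1193\right) - 7100 = \left(\left(-164 + \frac{1}{-180} \cdot \frac{277}{3}\right) + 1193\right) - 7100 = \left(\left(-164 - \frac{277}{540}\right) + 1193\right) - 7100 = \left(- \frac{88837}{540} + 1193\right) - 7100 = \frac{555383}{540} - 7100 = - \frac{3278617}{540}$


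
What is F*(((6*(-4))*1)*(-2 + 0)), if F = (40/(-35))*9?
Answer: -3456/7 ≈ -493.71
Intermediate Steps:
F = -72/7 (F = (40*(-1/35))*9 = -8/7*9 = -72/7 ≈ -10.286)
F*(((6*(-4))*1)*(-2 + 0)) = -72*(6*(-4))*1*(-2 + 0)/7 = -72*(-24*1)*(-2)/7 = -(-1728)*(-2)/7 = -72/7*48 = -3456/7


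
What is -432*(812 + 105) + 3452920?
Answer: 3056776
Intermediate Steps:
-432*(812 + 105) + 3452920 = -432*917 + 3452920 = -396144 + 3452920 = 3056776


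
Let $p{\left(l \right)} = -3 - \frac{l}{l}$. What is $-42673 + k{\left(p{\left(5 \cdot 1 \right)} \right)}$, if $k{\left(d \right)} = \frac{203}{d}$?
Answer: $- \frac{170895}{4} \approx -42724.0$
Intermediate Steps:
$p{\left(l \right)} = -4$ ($p{\left(l \right)} = -3 - 1 = -4$)
$-42673 + k{\left(p{\left(5 \cdot 1 \right)} \right)} = -42673 + \frac{203}{-4} = -42673 + 203 \left(- \frac{1}{4}\right) = -42673 - \frac{203}{4} = - \frac{170895}{4}$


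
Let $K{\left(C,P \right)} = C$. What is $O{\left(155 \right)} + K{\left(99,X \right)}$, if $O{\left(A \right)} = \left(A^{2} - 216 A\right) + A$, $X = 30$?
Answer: $-9201$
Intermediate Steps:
$O{\left(A \right)} = A^{2} - 215 A$
$O{\left(155 \right)} + K{\left(99,X \right)} = 155 \left(-215 + 155\right) + 99 = 155 \left(-60\right) + 99 = -9300 + 99 = -9201$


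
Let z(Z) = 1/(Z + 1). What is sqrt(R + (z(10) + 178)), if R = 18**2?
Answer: sqrt(60753)/11 ≈ 22.407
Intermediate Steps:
z(Z) = 1/(1 + Z)
R = 324
sqrt(R + (z(10) + 178)) = sqrt(324 + (1/(1 + 10) + 178)) = sqrt(324 + (1/11 + 178)) = sqrt(324 + 1959/11) = sqrt(5523/11) = sqrt(60753)/11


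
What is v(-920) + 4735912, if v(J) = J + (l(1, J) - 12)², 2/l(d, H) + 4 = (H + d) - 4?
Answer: 4069039728244/859329 ≈ 4.7351e+6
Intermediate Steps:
l(d, H) = 2/(-8 + H + d) (l(d, H) = 2/(-4 + ((H + d) - 4)) = 2/(-4 + (-4 + H + d)) = 2/(-8 + H + d))
v(J) = J + (-12 + 2/(-7 + J))² (v(J) = J + (2/(-8 + J + 1) - 12)² = J + (2/(-7 + J) - 12)² = J + (-12 + 2/(-7 + J))²)
v(-920) + 4735912 = (-920 + 4*(-43 + 6*(-920))²/(-7 - 920)²) + 4735912 = (-920 + 4*(-43 - 5520)²/(-927)²) + 4735912 = (-920 + 4*(-5563)²*(1/859329)) + 4735912 = (-920 + 4*30946969*(1/859329)) + 4735912 = (-920 + 123787876/859329) + 4735912 = -666794804/859329 + 4735912 = 4069039728244/859329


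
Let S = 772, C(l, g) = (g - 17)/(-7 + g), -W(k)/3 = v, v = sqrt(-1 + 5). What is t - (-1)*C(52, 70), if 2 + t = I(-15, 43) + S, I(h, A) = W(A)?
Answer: 48185/63 ≈ 764.84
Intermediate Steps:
v = 2 (v = sqrt(4) = 2)
W(k) = -6 (W(k) = -3*2 = -6)
C(l, g) = (-17 + g)/(-7 + g)
I(h, A) = -6
t = 764 (t = -2 + (-6 + 772) = -2 + 766 = 764)
t - (-1)*C(52, 70) = 764 - (-1)*(-17 + 70)/(-7 + 70) = 764 - (-1)*53/63 = 764 - 1*(-53/63) = 764 + 53/63 = 48185/63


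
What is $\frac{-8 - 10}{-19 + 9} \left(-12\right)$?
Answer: $- \frac{108}{5} \approx -21.6$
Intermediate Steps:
$\frac{-8 - 10}{-19 + 9} \left(-12\right) = - \frac{18}{-10} \left(-12\right) = \left(-18\right) \left(- \frac{1}{10}\right) \left(-12\right) = \frac{9}{5} \left(-12\right) = - \frac{108}{5}$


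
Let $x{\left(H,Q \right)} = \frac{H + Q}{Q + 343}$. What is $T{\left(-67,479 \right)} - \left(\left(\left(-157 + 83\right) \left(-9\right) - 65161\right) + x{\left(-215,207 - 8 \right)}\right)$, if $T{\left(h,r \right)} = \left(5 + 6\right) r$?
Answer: $\frac{18906052}{271} \approx 69764.0$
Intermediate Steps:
$x{\left(H,Q \right)} = \frac{H + Q}{343 + Q}$
$T{\left(h,r \right)} = 11 r$
$T{\left(-67,479 \right)} - \left(\left(\left(-157 + 83\right) \left(-9\right) - 65161\right) + x{\left(-215,207 - 8 \right)}\right) = 11 \cdot 479 - \left(\left(\left(-157 + 83\right) \left(-9\right) - 65161\right) + \frac{-215 + \left(207 - 8\right)}{343 + \left(207 - 8\right)}\right) = 5269 - \left(\left(\left(-74\right) \left(-9\right) - 65161\right) + \frac{-215 + 199}{343 + 199}\right) = 5269 - \left(\left(666 - 65161\right) + \frac{1}{542} \left(-16\right)\right) = 5269 - \left(-64495 + \frac{1}{542} \left(-16\right)\right) = 5269 - \left(-64495 - \frac{8}{271}\right) = 5269 - - \frac{17478153}{271} = 5269 + \frac{17478153}{271} = \frac{18906052}{271}$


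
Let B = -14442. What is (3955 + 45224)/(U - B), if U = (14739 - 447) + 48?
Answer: 1261/738 ≈ 1.7087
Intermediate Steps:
U = 14340 (U = 14292 + 48 = 14340)
(3955 + 45224)/(U - B) = (3955 + 45224)/(14340 - 1*(-14442)) = 49179/(14340 + 14442) = 49179/28782 = 49179*(1/28782) = 1261/738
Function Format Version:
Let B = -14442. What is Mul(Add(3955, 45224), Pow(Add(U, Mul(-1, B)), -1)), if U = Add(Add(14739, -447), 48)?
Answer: Rational(1261, 738) ≈ 1.7087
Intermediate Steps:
U = 14340 (U = Add(14292, 48) = 14340)
Mul(Add(3955, 45224), Pow(Add(U, Mul(-1, B)), -1)) = Mul(Add(3955, 45224), Pow(Add(14340, Mul(-1, -14442)), -1)) = Mul(49179, Pow(Add(14340, 14442), -1)) = Mul(49179, Pow(28782, -1)) = Mul(49179, Rational(1, 28782)) = Rational(1261, 738)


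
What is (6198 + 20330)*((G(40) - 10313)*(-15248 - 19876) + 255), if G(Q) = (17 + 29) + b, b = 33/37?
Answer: 353929157152992/37 ≈ 9.5656e+12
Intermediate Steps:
b = 33/37 (b = 33*(1/37) = 33/37 ≈ 0.89189)
G(Q) = 1735/37 (G(Q) = (17 + 29) + 33/37 = 46 + 33/37 = 1735/37)
(6198 + 20330)*((G(40) - 10313)*(-15248 - 19876) + 255) = (6198 + 20330)*((1735/37 - 10313)*(-15248 - 19876) + 255) = 26528*(-379846/37*(-35124) + 255) = 26528*(13341710904/37 + 255) = 26528*(13341720339/37) = 353929157152992/37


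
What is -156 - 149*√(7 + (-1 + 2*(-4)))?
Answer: -156 - 149*I*√2 ≈ -156.0 - 210.72*I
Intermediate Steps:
-156 - 149*√(7 + (-1 + 2*(-4))) = -156 - 149*√(7 + (-1 - 8)) = -156 - 149*√(7 - 9) = -156 - 149*I*√2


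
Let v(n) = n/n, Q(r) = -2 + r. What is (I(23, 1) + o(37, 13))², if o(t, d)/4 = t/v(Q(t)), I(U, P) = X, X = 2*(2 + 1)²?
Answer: 27556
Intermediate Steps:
X = 18 (X = 2*3² = 2*9 = 18)
I(U, P) = 18
v(n) = 1
o(t, d) = 4*t (o(t, d) = 4*(t/1) = 4*(t*1) = 4*t)
(I(23, 1) + o(37, 13))² = (18 + 4*37)² = (18 + 148)² = 166² = 27556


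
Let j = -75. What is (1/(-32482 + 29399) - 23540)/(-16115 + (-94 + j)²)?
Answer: -72573821/38371018 ≈ -1.8914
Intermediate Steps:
(1/(-32482 + 29399) - 23540)/(-16115 + (-94 + j)²) = (1/(-32482 + 29399) - 23540)/(-16115 + (-94 - 75)²) = (1/(-3083) - 23540)/(-16115 + (-169)²) = (-1/3083 - 23540)/(-16115 + 28561) = -72573821/3083/12446 = -72573821/3083*1/12446 = -72573821/38371018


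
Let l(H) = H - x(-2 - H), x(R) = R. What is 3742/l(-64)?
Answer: -1871/63 ≈ -29.698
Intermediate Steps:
l(H) = 2 + 2*H (l(H) = H - (-2 - H) = H + (2 + H) = 2 + 2*H)
3742/l(-64) = 3742/(2 + 2*(-64)) = 3742/(2 - 128) = 3742/(-126) = 3742*(-1/126) = -1871/63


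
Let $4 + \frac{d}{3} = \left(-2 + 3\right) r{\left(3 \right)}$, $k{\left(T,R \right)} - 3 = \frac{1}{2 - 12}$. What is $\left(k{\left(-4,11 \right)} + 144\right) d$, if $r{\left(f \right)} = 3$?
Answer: $- \frac{4407}{10} \approx -440.7$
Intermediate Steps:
$k{\left(T,R \right)} = \frac{29}{10}$ ($k{\left(T,R \right)} = 3 + \frac{1}{2 - 12} = 3 + \frac{1}{-10} = 3 - \frac{1}{10} = \frac{29}{10}$)
$d = -3$ ($d = -12 + 3 \left(-2 + 3\right) 3 = -12 + 3 \cdot 1 \cdot 3 = -12 + 3 \cdot 3 = -12 + 9 = -3$)
$\left(k{\left(-4,11 \right)} + 144\right) d = \left(\frac{29}{10} + 144\right) \left(-3\right) = \frac{1469}{10} \left(-3\right) = - \frac{4407}{10}$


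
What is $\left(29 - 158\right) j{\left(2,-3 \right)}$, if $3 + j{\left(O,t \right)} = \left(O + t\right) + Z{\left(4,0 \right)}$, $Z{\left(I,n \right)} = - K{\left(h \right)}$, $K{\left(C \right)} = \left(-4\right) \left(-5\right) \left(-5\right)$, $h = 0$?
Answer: $-12384$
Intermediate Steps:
$K{\left(C \right)} = -100$ ($K{\left(C \right)} = 20 \left(-5\right) = -100$)
$Z{\left(I,n \right)} = 100$ ($Z{\left(I,n \right)} = \left(-1\right) \left(-100\right) = 100$)
$j{\left(O,t \right)} = 97 + O + t$ ($j{\left(O,t \right)} = -3 + \left(\left(O + t\right) + 100\right) = -3 + \left(100 + O + t\right) = 97 + O + t$)
$\left(29 - 158\right) j{\left(2,-3 \right)} = \left(29 - 158\right) \left(97 + 2 - 3\right) = \left(-129\right) 96 = -12384$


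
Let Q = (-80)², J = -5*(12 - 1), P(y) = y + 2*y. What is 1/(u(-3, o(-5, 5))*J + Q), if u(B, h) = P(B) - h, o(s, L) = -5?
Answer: 1/6620 ≈ 0.00015106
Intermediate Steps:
P(y) = 3*y
J = -55 (J = -5*11 = -55)
u(B, h) = -h + 3*B (u(B, h) = 3*B - h = -h + 3*B)
Q = 6400
1/(u(-3, o(-5, 5))*J + Q) = 1/((-1*(-5) + 3*(-3))*(-55) + 6400) = 1/((5 - 9)*(-55) + 6400) = 1/(-4*(-55) + 6400) = 1/(220 + 6400) = 1/6620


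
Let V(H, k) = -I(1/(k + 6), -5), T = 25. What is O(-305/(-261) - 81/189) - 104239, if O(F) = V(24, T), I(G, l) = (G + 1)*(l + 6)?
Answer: -3231441/31 ≈ -1.0424e+5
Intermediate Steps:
I(G, l) = (1 + G)*(6 + l)
V(H, k) = -1 - 1/(6 + k) (V(H, k) = -(6 - 5 + 6/(k + 6) - 5/(k + 6)) = -(6 - 5 + 6/(6 + k) - 5/(6 + k)) = -(1 + 1/(6 + k)) = -1 - 1/(6 + k))
O(F) = -32/31 (O(F) = (-7 - 1*25)/(6 + 25) = (-7 - 25)/31 = (1/31)*(-32) = -32/31)
O(-305/(-261) - 81/189) - 104239 = -32/31 - 104239 = -3231441/31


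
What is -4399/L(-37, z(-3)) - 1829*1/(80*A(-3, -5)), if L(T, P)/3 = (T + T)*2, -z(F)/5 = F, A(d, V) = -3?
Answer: 155653/8880 ≈ 17.529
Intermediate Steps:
z(F) = -5*F
L(T, P) = 12*T (L(T, P) = 3*((T + T)*2) = 3*((2*T)*2) = 3*(4*T) = 12*T)
-4399/L(-37, z(-3)) - 1829*1/(80*A(-3, -5)) = -4399/(12*(-37)) - 1829/((16*5)*(-3)) = -4399/(-444) - 1829/(80*(-3)) = -4399*(-1/444) - 1829/(-240) = 4399/444 - 1829*(-1/240) = 4399/444 + 1829/240 = 155653/8880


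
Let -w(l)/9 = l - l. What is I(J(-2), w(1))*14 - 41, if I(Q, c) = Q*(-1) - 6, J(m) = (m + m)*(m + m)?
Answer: -349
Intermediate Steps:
J(m) = 4*m**2 (J(m) = (2*m)*(2*m) = 4*m**2)
w(l) = 0 (w(l) = -9*(l - l) = -9*0 = 0)
I(Q, c) = -6 - Q (I(Q, c) = -Q - 6 = -6 - Q)
I(J(-2), w(1))*14 - 41 = (-6 - 4*(-2)**2)*14 - 41 = (-6 - 4*4)*14 - 41 = (-6 - 1*16)*14 - 41 = (-6 - 16)*14 - 41 = -22*14 - 41 = -308 - 41 = -349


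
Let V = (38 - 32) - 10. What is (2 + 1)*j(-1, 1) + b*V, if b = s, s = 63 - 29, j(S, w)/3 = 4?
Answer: -100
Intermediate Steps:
j(S, w) = 12 (j(S, w) = 3*4 = 12)
V = -4 (V = 6 - 10 = -4)
s = 34
b = 34
(2 + 1)*j(-1, 1) + b*V = (2 + 1)*12 + 34*(-4) = 3*12 - 136 = 36 - 136 = -100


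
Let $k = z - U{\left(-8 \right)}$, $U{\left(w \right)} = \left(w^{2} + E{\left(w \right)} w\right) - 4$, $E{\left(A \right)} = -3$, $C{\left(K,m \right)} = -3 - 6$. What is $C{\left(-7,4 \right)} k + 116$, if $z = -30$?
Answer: $1142$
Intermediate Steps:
$C{\left(K,m \right)} = -9$ ($C{\left(K,m \right)} = -3 - 6 = -9$)
$U{\left(w \right)} = -4 + w^{2} - 3 w$ ($U{\left(w \right)} = \left(w^{2} - 3 w\right) - 4 = -4 + w^{2} - 3 w$)
$k = -114$ ($k = -30 - \left(-4 + \left(-8\right)^{2} - -24\right) = -30 - \left(-4 + 64 + 24\right) = -30 - 84 = -114$)
$C{\left(-7,4 \right)} k + 116 = \left(-9\right) \left(-114\right) + 116 = 1026 + 116 = 1142$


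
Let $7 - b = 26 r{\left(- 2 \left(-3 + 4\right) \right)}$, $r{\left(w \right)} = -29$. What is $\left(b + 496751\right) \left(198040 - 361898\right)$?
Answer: $-81521321296$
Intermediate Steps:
$b = 761$ ($b = 7 - 26 \left(-29\right) = 7 - -754 = 7 + 754 = 761$)
$\left(b + 496751\right) \left(198040 - 361898\right) = \left(761 + 496751\right) \left(198040 - 361898\right) = 497512 \left(-163858\right) = -81521321296$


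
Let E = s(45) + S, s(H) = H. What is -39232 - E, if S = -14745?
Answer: -24532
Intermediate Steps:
E = -14700 (E = 45 - 14745 = -14700)
-39232 - E = -39232 - 1*(-14700) = -39232 + 14700 = -24532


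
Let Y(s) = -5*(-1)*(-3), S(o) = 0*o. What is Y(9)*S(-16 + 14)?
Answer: 0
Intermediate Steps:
S(o) = 0
Y(s) = -15 (Y(s) = 5*(-3) = -15)
Y(9)*S(-16 + 14) = -15*0 = 0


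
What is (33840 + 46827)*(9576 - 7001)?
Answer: 207717525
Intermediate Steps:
(33840 + 46827)*(9576 - 7001) = 80667*2575 = 207717525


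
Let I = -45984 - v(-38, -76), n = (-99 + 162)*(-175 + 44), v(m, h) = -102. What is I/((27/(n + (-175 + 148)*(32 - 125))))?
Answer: 9757572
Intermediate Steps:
n = -8253 (n = 63*(-131) = -8253)
I = -45882 (I = -45984 - 1*(-102) = -45984 + 102 = -45882)
I/((27/(n + (-175 + 148)*(32 - 125)))) = -(-14024598 + 5098*(-175 + 148)*(32 - 125)/3) = -45882/(27/(-8253 - 27*(-93))) = -45882/(27/(-8253 + 2511)) = -45882/(27/(-5742)) = -45882/(27*(-1/5742)) = -45882/(-3/638) = -45882*(-638/3) = 9757572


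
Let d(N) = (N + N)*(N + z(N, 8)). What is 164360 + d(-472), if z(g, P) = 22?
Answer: 589160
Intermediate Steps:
d(N) = 2*N*(22 + N) (d(N) = (N + N)*(N + 22) = (2*N)*(22 + N) = 2*N*(22 + N))
164360 + d(-472) = 164360 + 2*(-472)*(22 - 472) = 164360 + 2*(-472)*(-450) = 164360 + 424800 = 589160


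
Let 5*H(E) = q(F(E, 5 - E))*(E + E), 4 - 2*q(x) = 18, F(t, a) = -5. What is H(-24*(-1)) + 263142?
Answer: 1315374/5 ≈ 2.6308e+5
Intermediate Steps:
q(x) = -7 (q(x) = 2 - 1/2*18 = 2 - 9 = -7)
H(E) = -14*E/5 (H(E) = (-7*(E + E))/5 = (-14*E)/5 = -14*E/5)
H(-24*(-1)) + 263142 = -(-336)*(-1)/5 + 263142 = -14/5*24 + 263142 = -336/5 + 263142 = 1315374/5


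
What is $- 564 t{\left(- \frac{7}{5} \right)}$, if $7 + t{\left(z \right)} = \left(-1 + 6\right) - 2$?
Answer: $2256$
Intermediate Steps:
$t{\left(z \right)} = -4$ ($t{\left(z \right)} = -7 + \left(\left(-1 + 6\right) - 2\right) = -7 + \left(5 - 2\right) = -7 + 3 = -4$)
$- 564 t{\left(- \frac{7}{5} \right)} = \left(-564\right) \left(-4\right) = 2256$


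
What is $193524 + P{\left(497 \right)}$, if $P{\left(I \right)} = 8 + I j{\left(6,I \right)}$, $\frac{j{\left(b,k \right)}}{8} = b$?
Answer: $217388$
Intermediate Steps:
$j{\left(b,k \right)} = 8 b$
$P{\left(I \right)} = 8 + 48 I$ ($P{\left(I \right)} = 8 + I 8 \cdot 6 = 8 + I 48 = 8 + 48 I$)
$193524 + P{\left(497 \right)} = 193524 + \left(8 + 48 \cdot 497\right) = 193524 + \left(8 + 23856\right) = 193524 + 23864 = 217388$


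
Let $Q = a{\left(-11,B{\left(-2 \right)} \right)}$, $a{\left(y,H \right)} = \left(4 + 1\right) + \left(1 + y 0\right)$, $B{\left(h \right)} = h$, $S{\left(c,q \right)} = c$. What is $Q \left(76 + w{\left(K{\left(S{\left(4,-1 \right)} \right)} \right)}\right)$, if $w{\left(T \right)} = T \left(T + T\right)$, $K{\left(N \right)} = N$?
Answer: $648$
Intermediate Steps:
$a{\left(y,H \right)} = 6$ ($a{\left(y,H \right)} = 5 + \left(1 + 0\right) = 5 + 1 = 6$)
$Q = 6$
$w{\left(T \right)} = 2 T^{2}$ ($w{\left(T \right)} = T 2 T = 2 T^{2}$)
$Q \left(76 + w{\left(K{\left(S{\left(4,-1 \right)} \right)} \right)}\right) = 6 \left(76 + 2 \cdot 4^{2}\right) = 6 \left(76 + 2 \cdot 16\right) = 6 \left(76 + 32\right) = 6 \cdot 108 = 648$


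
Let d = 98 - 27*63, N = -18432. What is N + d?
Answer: -20035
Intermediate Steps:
d = -1603 (d = 98 - 1701 = -1603)
N + d = -18432 - 1603 = -20035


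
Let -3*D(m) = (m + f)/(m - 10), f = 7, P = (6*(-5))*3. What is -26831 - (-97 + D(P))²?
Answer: -3266437489/90000 ≈ -36294.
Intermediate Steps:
P = -90 (P = -30*3 = -90)
D(m) = -(7 + m)/(3*(-10 + m)) (D(m) = -(m + 7)/(3*(m - 10)) = -(7 + m)/(3*(-10 + m)))
-26831 - (-97 + D(P))² = -26831 - (-97 + (-7 - 1*(-90))/(3*(-10 - 90)))² = -26831 - (-97 + (⅓)*(-7 + 90)/(-100))² = -26831 - (-97 + (⅓)*(-1/100)*83)² = -26831 - (-97 - 83/300)² = -26831 - (-29183/300)² = -26831 - 1*851647489/90000 = -26831 - 851647489/90000 = -3266437489/90000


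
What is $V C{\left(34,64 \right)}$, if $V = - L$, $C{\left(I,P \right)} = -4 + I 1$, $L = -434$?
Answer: $13020$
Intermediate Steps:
$C{\left(I,P \right)} = -4 + I$
$V = 434$ ($V = \left(-1\right) \left(-434\right) = 434$)
$V C{\left(34,64 \right)} = 434 \left(-4 + 34\right) = 434 \cdot 30 = 13020$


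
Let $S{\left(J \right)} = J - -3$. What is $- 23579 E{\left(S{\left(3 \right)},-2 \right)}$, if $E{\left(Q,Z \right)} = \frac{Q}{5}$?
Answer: $- \frac{141474}{5} \approx -28295.0$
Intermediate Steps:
$S{\left(J \right)} = 3 + J$ ($S{\left(J \right)} = J + 3 = 3 + J$)
$E{\left(Q,Z \right)} = \frac{Q}{5}$ ($E{\left(Q,Z \right)} = Q \frac{1}{5} = \frac{Q}{5}$)
$- 23579 E{\left(S{\left(3 \right)},-2 \right)} = - 23579 \frac{3 + 3}{5} = - 23579 \cdot \frac{1}{5} \cdot 6 = \left(-23579\right) \frac{6}{5} = - \frac{141474}{5}$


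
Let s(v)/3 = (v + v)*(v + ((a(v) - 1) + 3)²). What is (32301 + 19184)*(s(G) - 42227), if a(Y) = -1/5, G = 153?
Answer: 26051749801/5 ≈ 5.2103e+9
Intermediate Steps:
a(Y) = -⅕ (a(Y) = -1*⅕ = -⅕)
s(v) = 6*v*(81/25 + v) (s(v) = 3*((v + v)*(v + ((-⅕ - 1) + 3)²)) = 3*((2*v)*(v + (-6/5 + 3)²)) = 3*((2*v)*(v + (9/5)²)) = 3*((2*v)*(v + 81/25)) = 3*((2*v)*(81/25 + v)) = 3*(2*v*(81/25 + v)) = 6*v*(81/25 + v))
(32301 + 19184)*(s(G) - 42227) = (32301 + 19184)*((6/25)*153*(81 + 25*153) - 42227) = 51485*((6/25)*153*(81 + 3825) - 42227) = 51485*((6/25)*153*3906 - 42227) = 51485*(3585708/25 - 42227) = 51485*(2530033/25) = 26051749801/5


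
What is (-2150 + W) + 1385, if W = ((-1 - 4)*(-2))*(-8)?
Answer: -845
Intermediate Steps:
W = -80 (W = -5*(-2)*(-8) = 10*(-8) = -80)
(-2150 + W) + 1385 = (-2150 - 80) + 1385 = -2230 + 1385 = -845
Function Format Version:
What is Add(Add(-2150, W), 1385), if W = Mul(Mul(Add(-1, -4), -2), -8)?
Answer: -845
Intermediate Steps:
W = -80 (W = Mul(Mul(-5, -2), -8) = Mul(10, -8) = -80)
Add(Add(-2150, W), 1385) = Add(Add(-2150, -80), 1385) = Add(-2230, 1385) = -845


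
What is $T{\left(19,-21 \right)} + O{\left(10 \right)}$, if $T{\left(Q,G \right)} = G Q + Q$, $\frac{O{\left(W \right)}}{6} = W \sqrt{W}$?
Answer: $-380 + 60 \sqrt{10} \approx -190.26$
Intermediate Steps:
$O{\left(W \right)} = 6 W^{\frac{3}{2}}$ ($O{\left(W \right)} = 6 W \sqrt{W} = 6 W^{\frac{3}{2}}$)
$T{\left(Q,G \right)} = Q + G Q$
$T{\left(19,-21 \right)} + O{\left(10 \right)} = 19 \left(1 - 21\right) + 6 \cdot 10^{\frac{3}{2}} = 19 \left(-20\right) + 6 \cdot 10 \sqrt{10} = -380 + 60 \sqrt{10}$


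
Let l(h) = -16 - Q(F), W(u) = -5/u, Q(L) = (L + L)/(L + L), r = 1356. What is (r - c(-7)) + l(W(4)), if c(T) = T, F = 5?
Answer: 1346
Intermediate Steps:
Q(L) = 1 (Q(L) = (2*L)/((2*L)) = (2*L)*(1/(2*L)) = 1)
l(h) = -17 (l(h) = -16 - 1*1 = -16 - 1 = -17)
(r - c(-7)) + l(W(4)) = (1356 - 1*(-7)) - 17 = (1356 + 7) - 17 = 1363 - 17 = 1346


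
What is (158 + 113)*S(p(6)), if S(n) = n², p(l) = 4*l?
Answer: 156096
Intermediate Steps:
(158 + 113)*S(p(6)) = (158 + 113)*(4*6)² = 271*24² = 271*576 = 156096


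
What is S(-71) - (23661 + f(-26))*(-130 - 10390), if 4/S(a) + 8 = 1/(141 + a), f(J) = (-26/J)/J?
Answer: 10703272540/43 ≈ 2.4891e+8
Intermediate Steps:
f(J) = -26/J²
S(a) = 4/(-8 + 1/(141 + a))
S(-71) - (23661 + f(-26))*(-130 - 10390) = 4*(-141 - 1*(-71))/(1127 + 8*(-71)) - (23661 - 26/(-26)²)*(-130 - 10390) = 4*(-141 + 71)/(1127 - 568) - (23661 - 26*1/676)*(-10520) = 4*(-70)/559 - (23661 - 1/26)*(-10520) = 4*(1/559)*(-70) - 615185*(-10520)/26 = -280/559 - 1*(-3235873100/13) = -280/559 + 3235873100/13 = 10703272540/43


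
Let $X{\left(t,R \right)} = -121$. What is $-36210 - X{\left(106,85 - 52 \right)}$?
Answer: $-36089$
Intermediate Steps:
$-36210 - X{\left(106,85 - 52 \right)} = -36210 - -121 = -36210 + 121 = -36089$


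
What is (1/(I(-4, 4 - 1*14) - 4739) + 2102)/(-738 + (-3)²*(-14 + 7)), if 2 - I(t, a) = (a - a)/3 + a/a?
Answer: -9959275/3795138 ≈ -2.6242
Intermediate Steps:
I(t, a) = 1 (I(t, a) = 2 - ((a - a)/3 + a/a) = 2 - (0*(⅓) + 1) = 2 - (0 + 1) = 2 - 1*1 = 2 - 1 = 1)
(1/(I(-4, 4 - 1*14) - 4739) + 2102)/(-738 + (-3)²*(-14 + 7)) = (1/(1 - 4739) + 2102)/(-738 + (-3)²*(-14 + 7)) = (1/(-4738) + 2102)/(-738 + 9*(-7)) = (-1/4738 + 2102)/(-738 - 63) = (9959275/4738)/(-801) = (9959275/4738)*(-1/801) = -9959275/3795138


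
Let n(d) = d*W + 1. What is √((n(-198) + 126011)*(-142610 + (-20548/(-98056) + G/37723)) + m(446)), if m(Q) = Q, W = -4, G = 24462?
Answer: 2*I*√68250716500720038755974/3885469 ≈ 1.3447e+5*I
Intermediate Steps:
n(d) = 1 - 4*d (n(d) = d*(-4) + 1 = -4*d + 1 = 1 - 4*d)
√((n(-198) + 126011)*(-142610 + (-20548/(-98056) + G/37723)) + m(446)) = √(((1 - 4*(-198)) + 126011)*(-142610 + (-20548/(-98056) + 24462/37723)) + 446) = √(((1 + 792) + 126011)*(-142610 + (-20548*(-1/98056) + 24462*(1/37723))) + 446) = √((793 + 126011)*(-142610 + (5137/24514 + 24462/37723)) + 446) = √(126804*(-142610 + 6667601/7770938) + 446) = √(126804*(-1108206800579/7770938) + 446) = √(-70262527570309758/3885469 + 446) = √(-70262525837390584/3885469) = 2*I*√68250716500720038755974/3885469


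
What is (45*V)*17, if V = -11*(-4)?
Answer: 33660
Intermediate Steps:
V = 44
(45*V)*17 = (45*44)*17 = 1980*17 = 33660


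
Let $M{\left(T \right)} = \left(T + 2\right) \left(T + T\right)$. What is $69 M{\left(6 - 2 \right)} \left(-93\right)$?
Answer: $-308016$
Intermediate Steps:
$M{\left(T \right)} = 2 T \left(2 + T\right)$ ($M{\left(T \right)} = \left(2 + T\right) 2 T = 2 T \left(2 + T\right)$)
$69 M{\left(6 - 2 \right)} \left(-93\right) = 69 \cdot 2 \left(6 - 2\right) \left(2 + \left(6 - 2\right)\right) \left(-93\right) = 69 \cdot 2 \cdot 4 \left(2 + 4\right) \left(-93\right) = 69 \cdot 2 \cdot 4 \cdot 6 \left(-93\right) = 69 \cdot 48 \left(-93\right) = 3312 \left(-93\right) = -308016$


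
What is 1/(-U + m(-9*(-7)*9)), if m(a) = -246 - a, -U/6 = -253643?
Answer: -1/1522671 ≈ -6.5674e-7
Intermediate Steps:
U = 1521858 (U = -6*(-253643) = 1521858)
1/(-U + m(-9*(-7)*9)) = 1/(-1*1521858 + (-246 - (-9*(-7))*9)) = 1/(-1521858 + (-246 - 63*9)) = 1/(-1521858 + (-246 - 1*567)) = 1/(-1521858 + (-246 - 567)) = 1/(-1521858 - 813) = 1/(-1522671) = -1/1522671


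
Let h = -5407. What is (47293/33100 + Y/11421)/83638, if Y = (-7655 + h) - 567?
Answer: 29671151/10539366564600 ≈ 2.8153e-6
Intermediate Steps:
Y = -13629 (Y = (-7655 - 5407) - 567 = -13062 - 567 = -13629)
(47293/33100 + Y/11421)/83638 = (47293/33100 - 13629/11421)/83638 = (47293*(1/33100) - 13629*1/11421)*(1/83638) = (47293/33100 - 4543/3807)*(1/83638) = (29671151/126011700)*(1/83638) = 29671151/10539366564600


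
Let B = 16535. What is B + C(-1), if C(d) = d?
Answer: 16534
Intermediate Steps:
B + C(-1) = 16535 - 1 = 16534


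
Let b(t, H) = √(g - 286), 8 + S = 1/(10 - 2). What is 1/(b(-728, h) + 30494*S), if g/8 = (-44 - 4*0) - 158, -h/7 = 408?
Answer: -1280748/307559155051 - 16*I*√1902/922677465153 ≈ -4.1642e-6 - 7.5627e-10*I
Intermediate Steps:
S = -63/8 (S = -8 + 1/(10 - 2) = -8 + 1/8 = -8 + ⅛ = -63/8 ≈ -7.8750)
h = -2856 (h = -7*408 = -2856)
g = -1616 (g = 8*((-44 - 4*0) - 158) = 8*((-44 + 0) - 158) = 8*(-44 - 158) = 8*(-202) = -1616)
b(t, H) = I*√1902 (b(t, H) = √(-1616 - 286) = √(-1902) = I*√1902)
1/(b(-728, h) + 30494*S) = 1/(I*√1902 + 30494*(-63/8)) = 1/(I*√1902 - 960561/4) = 1/(-960561/4 + I*√1902)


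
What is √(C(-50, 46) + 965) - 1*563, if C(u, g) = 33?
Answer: -563 + √998 ≈ -531.41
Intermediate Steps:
√(C(-50, 46) + 965) - 1*563 = √(33 + 965) - 1*563 = √998 - 563 = -563 + √998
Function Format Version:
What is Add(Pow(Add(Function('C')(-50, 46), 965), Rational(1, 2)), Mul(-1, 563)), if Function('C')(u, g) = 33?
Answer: Add(-563, Pow(998, Rational(1, 2))) ≈ -531.41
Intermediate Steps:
Add(Pow(Add(Function('C')(-50, 46), 965), Rational(1, 2)), Mul(-1, 563)) = Add(Pow(Add(33, 965), Rational(1, 2)), Mul(-1, 563)) = Add(Pow(998, Rational(1, 2)), -563) = Add(-563, Pow(998, Rational(1, 2)))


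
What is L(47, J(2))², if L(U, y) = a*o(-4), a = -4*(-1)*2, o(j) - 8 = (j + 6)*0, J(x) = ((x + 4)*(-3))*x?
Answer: 4096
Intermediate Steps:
J(x) = x*(-12 - 3*x) (J(x) = ((4 + x)*(-3))*x = (-12 - 3*x)*x = x*(-12 - 3*x))
o(j) = 8 (o(j) = 8 + (j + 6)*0 = 8 + (6 + j)*0 = 8 + 0 = 8)
a = 8 (a = 4*2 = 8)
L(U, y) = 64 (L(U, y) = 8*8 = 64)
L(47, J(2))² = 64² = 4096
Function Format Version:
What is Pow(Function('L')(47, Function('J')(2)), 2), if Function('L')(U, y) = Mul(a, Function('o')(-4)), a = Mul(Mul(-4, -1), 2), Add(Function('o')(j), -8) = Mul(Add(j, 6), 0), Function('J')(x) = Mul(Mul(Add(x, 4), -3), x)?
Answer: 4096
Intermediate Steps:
Function('J')(x) = Mul(x, Add(-12, Mul(-3, x))) (Function('J')(x) = Mul(Mul(Add(4, x), -3), x) = Mul(Add(-12, Mul(-3, x)), x) = Mul(x, Add(-12, Mul(-3, x))))
Function('o')(j) = 8 (Function('o')(j) = Add(8, Mul(Add(j, 6), 0)) = Add(8, Mul(Add(6, j), 0)) = Add(8, 0) = 8)
a = 8 (a = Mul(4, 2) = 8)
Function('L')(U, y) = 64 (Function('L')(U, y) = Mul(8, 8) = 64)
Pow(Function('L')(47, Function('J')(2)), 2) = Pow(64, 2) = 4096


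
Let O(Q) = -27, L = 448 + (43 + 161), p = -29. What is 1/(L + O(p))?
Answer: 1/625 ≈ 0.0016000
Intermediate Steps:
L = 652 (L = 448 + 204 = 652)
1/(L + O(p)) = 1/(652 - 27) = 1/625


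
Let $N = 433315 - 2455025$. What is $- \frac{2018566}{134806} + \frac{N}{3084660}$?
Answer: $- \frac{324956421791}{20791533798} \approx -15.629$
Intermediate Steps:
$N = -2021710$ ($N = 433315 - 2455025 = -2021710$)
$- \frac{2018566}{134806} + \frac{N}{3084660} = - \frac{2018566}{134806} - \frac{2021710}{3084660} = \left(-2018566\right) \frac{1}{134806} - \frac{202171}{308466} = - \frac{1009283}{67403} - \frac{202171}{308466} = - \frac{324956421791}{20791533798}$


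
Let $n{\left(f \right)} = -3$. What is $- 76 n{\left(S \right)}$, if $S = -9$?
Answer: $228$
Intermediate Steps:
$- 76 n{\left(S \right)} = \left(-76\right) \left(-3\right) = 228$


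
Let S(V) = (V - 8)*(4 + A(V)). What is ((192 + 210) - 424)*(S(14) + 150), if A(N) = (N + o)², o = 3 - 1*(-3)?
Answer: -56628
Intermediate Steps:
o = 6 (o = 3 + 3 = 6)
A(N) = (6 + N)² (A(N) = (N + 6)² = (6 + N)²)
S(V) = (-8 + V)*(4 + (6 + V)²) (S(V) = (V - 8)*(4 + (6 + V)²) = (-8 + V)*(4 + (6 + V)²))
((192 + 210) - 424)*(S(14) + 150) = ((192 + 210) - 424)*((-320 + 14³ - 56*14 + 4*14²) + 150) = (402 - 424)*((-320 + 2744 - 784 + 4*196) + 150) = -22*((-320 + 2744 - 784 + 784) + 150) = -22*(2424 + 150) = -22*2574 = -56628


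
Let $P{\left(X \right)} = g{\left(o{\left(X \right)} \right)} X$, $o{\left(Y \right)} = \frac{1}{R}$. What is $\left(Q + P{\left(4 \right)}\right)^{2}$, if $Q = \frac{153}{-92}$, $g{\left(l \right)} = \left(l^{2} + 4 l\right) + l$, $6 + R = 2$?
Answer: $\frac{87025}{2116} \approx 41.127$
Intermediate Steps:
$R = -4$ ($R = -6 + 2 = -4$)
$o{\left(Y \right)} = - \frac{1}{4}$ ($o{\left(Y \right)} = \frac{1}{-4} = - \frac{1}{4}$)
$g{\left(l \right)} = l^{2} + 5 l$
$P{\left(X \right)} = - \frac{19 X}{16}$ ($P{\left(X \right)} = - \frac{5 - \frac{1}{4}}{4} X = \left(- \frac{1}{4}\right) \frac{19}{4} X = - \frac{19 X}{16}$)
$Q = - \frac{153}{92}$ ($Q = 153 \left(- \frac{1}{92}\right) = - \frac{153}{92} \approx -1.663$)
$\left(Q + P{\left(4 \right)}\right)^{2} = \left(- \frac{153}{92} - \frac{19}{4}\right)^{2} = \left(- \frac{295}{46}\right)^{2} = \frac{87025}{2116}$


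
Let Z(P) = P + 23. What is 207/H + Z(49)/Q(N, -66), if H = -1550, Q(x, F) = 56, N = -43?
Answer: 12501/10850 ≈ 1.1522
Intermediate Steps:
Z(P) = 23 + P
207/H + Z(49)/Q(N, -66) = 207/(-1550) + (23 + 49)/56 = 207*(-1/1550) + 72*(1/56) = -207/1550 + 9/7 = 12501/10850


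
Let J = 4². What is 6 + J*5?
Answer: 86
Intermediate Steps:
J = 16
6 + J*5 = 6 + 16*5 = 6 + 80 = 86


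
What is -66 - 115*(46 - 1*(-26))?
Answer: -8346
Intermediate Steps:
-66 - 115*(46 - 1*(-26)) = -66 - 115*(46 + 26) = -66 - 115*72 = -66 - 8280 = -8346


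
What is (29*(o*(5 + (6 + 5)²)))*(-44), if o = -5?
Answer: 803880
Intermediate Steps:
(29*(o*(5 + (6 + 5)²)))*(-44) = (29*(-5*(5 + (6 + 5)²)))*(-44) = (29*(-5*(5 + 11²)))*(-44) = (29*(-5*(5 + 121)))*(-44) = (29*(-5*126))*(-44) = (29*(-630))*(-44) = -18270*(-44) = 803880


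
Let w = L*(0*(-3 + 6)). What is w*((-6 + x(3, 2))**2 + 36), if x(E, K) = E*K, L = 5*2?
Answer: 0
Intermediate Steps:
L = 10
w = 0 (w = 10*(0*(-3 + 6)) = 10*(0*3) = 10*0 = 0)
w*((-6 + x(3, 2))**2 + 36) = 0*((-6 + 3*2)**2 + 36) = 0*((-6 + 6)**2 + 36) = 0*(0**2 + 36) = 0*(0 + 36) = 0*36 = 0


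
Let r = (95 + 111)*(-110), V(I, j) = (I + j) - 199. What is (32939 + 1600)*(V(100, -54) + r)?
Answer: -787938207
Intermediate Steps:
V(I, j) = -199 + I + j
r = -22660 (r = 206*(-110) = -22660)
(32939 + 1600)*(V(100, -54) + r) = (32939 + 1600)*((-199 + 100 - 54) - 22660) = 34539*(-153 - 22660) = 34539*(-22813) = -787938207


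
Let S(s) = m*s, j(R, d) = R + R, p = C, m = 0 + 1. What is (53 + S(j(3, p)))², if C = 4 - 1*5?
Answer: 3481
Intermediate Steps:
m = 1
C = -1 (C = 4 - 5 = -1)
p = -1
j(R, d) = 2*R
S(s) = s (S(s) = 1*s = s)
(53 + S(j(3, p)))² = (53 + 2*3)² = (53 + 6)² = 59² = 3481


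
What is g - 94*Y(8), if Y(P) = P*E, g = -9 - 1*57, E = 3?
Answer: -2322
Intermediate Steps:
g = -66 (g = -9 - 57 = -66)
Y(P) = 3*P (Y(P) = P*3 = 3*P)
g - 94*Y(8) = -66 - 282*8 = -66 - 94*24 = -66 - 2256 = -2322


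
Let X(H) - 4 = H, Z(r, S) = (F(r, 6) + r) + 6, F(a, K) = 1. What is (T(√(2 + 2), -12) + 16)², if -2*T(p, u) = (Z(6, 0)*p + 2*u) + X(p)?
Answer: 144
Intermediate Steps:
Z(r, S) = 7 + r (Z(r, S) = (1 + r) + 6 = 7 + r)
X(H) = 4 + H
T(p, u) = -2 - u - 7*p (T(p, u) = -(((7 + 6)*p + 2*u) + (4 + p))/2 = -((13*p + 2*u) + (4 + p))/2 = -((2*u + 13*p) + (4 + p))/2 = -(4 + 2*u + 14*p)/2 = -2 - u - 7*p)
(T(√(2 + 2), -12) + 16)² = ((-2 - 1*(-12) - 7*√(2 + 2)) + 16)² = ((-2 + 12 - 7*√4) + 16)² = ((-2 + 12 - 7*2) + 16)² = ((-2 + 12 - 14) + 16)² = (-4 + 16)² = 12² = 144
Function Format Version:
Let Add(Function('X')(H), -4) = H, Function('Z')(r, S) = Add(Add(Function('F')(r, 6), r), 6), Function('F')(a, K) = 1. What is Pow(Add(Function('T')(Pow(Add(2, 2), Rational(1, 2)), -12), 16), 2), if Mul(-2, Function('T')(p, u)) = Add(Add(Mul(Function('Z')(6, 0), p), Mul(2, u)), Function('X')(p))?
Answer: 144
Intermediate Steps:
Function('Z')(r, S) = Add(7, r) (Function('Z')(r, S) = Add(Add(1, r), 6) = Add(7, r))
Function('X')(H) = Add(4, H)
Function('T')(p, u) = Add(-2, Mul(-1, u), Mul(-7, p)) (Function('T')(p, u) = Mul(Rational(-1, 2), Add(Add(Mul(Add(7, 6), p), Mul(2, u)), Add(4, p))) = Mul(Rational(-1, 2), Add(Add(Mul(13, p), Mul(2, u)), Add(4, p))) = Mul(Rational(-1, 2), Add(Add(Mul(2, u), Mul(13, p)), Add(4, p))) = Mul(Rational(-1, 2), Add(4, Mul(2, u), Mul(14, p))) = Add(-2, Mul(-1, u), Mul(-7, p)))
Pow(Add(Function('T')(Pow(Add(2, 2), Rational(1, 2)), -12), 16), 2) = Pow(Add(Add(-2, Mul(-1, -12), Mul(-7, Pow(Add(2, 2), Rational(1, 2)))), 16), 2) = Pow(Add(Add(-2, 12, Mul(-7, Pow(4, Rational(1, 2)))), 16), 2) = Pow(Add(Add(-2, 12, Mul(-7, 2)), 16), 2) = Pow(Add(Add(-2, 12, -14), 16), 2) = Pow(Add(-4, 16), 2) = Pow(12, 2) = 144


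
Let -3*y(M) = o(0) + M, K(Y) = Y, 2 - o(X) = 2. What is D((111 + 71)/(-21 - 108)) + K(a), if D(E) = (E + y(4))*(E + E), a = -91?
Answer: -461825/5547 ≈ -83.257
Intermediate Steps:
o(X) = 0 (o(X) = 2 - 1*2 = 2 - 2 = 0)
y(M) = -M/3 (y(M) = -(0 + M)/3 = -M/3)
D(E) = 2*E*(-4/3 + E) (D(E) = (E - ⅓*4)*(E + E) = (E - 4/3)*(2*E) = (-4/3 + E)*(2*E) = 2*E*(-4/3 + E))
D((111 + 71)/(-21 - 108)) + K(a) = 2*((111 + 71)/(-21 - 108))*(-4 + 3*((111 + 71)/(-21 - 108)))/3 - 91 = 2*(182/(-129))*(-4 + 3*(182/(-129)))/3 - 91 = 2*(182*(-1/129))*(-4 + 3*(182*(-1/129)))/3 - 91 = (⅔)*(-182/129)*(-4 + 3*(-182/129)) - 91 = (⅔)*(-182/129)*(-4 - 182/43) - 91 = (⅔)*(-182/129)*(-354/43) - 91 = 42952/5547 - 91 = -461825/5547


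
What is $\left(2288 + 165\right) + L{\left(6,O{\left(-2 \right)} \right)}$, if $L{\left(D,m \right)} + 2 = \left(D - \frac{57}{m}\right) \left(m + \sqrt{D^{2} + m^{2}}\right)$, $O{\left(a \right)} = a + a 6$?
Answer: $2310 + \frac{141 \sqrt{58}}{7} \approx 2463.4$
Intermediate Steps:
$O{\left(a \right)} = 7 a$ ($O{\left(a \right)} = a + 6 a = 7 a$)
$L{\left(D,m \right)} = -2 + \left(D - \frac{57}{m}\right) \left(m + \sqrt{D^{2} + m^{2}}\right)$
$\left(2288 + 165\right) + L{\left(6,O{\left(-2 \right)} \right)} = \left(2288 + 165\right) - \left(59 - 6 \sqrt{6^{2} + \left(7 \left(-2\right)\right)^{2}} - 42 \left(-2\right) + \frac{57 \sqrt{6^{2} + \left(7 \left(-2\right)\right)^{2}}}{7 \left(-2\right)}\right) = 2453 + \left(-59 + 6 \left(-14\right) + 6 \sqrt{36 + \left(-14\right)^{2}} - \frac{57 \sqrt{36 + \left(-14\right)^{2}}}{-14}\right) = 2453 - \left(143 - \frac{141 \sqrt{36 + 196}}{14}\right) = 2453 - \left(143 - \frac{141 \sqrt{58}}{7}\right) = 2310 + \frac{141 \sqrt{58}}{7}$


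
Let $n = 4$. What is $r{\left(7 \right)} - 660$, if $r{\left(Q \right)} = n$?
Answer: $-656$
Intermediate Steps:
$r{\left(Q \right)} = 4$
$r{\left(7 \right)} - 660 = 4 - 660 = -656$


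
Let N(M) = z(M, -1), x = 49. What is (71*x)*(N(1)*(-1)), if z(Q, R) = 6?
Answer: -20874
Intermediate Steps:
N(M) = 6
(71*x)*(N(1)*(-1)) = (71*49)*(6*(-1)) = 3479*(-6) = -20874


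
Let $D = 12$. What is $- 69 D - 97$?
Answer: $-925$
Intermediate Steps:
$- 69 D - 97 = \left(-69\right) 12 - 97 = -828 - 97 = -925$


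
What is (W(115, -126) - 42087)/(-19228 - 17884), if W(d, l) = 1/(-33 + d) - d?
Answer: 3460563/3043184 ≈ 1.1372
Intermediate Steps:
(W(115, -126) - 42087)/(-19228 - 17884) = ((1 - 1*115² + 33*115)/(-33 + 115) - 42087)/(-19228 - 17884) = ((1 - 1*13225 + 3795)/82 - 42087)/(-37112) = ((1 - 13225 + 3795)/82 - 42087)*(-1/37112) = ((1/82)*(-9429) - 42087)*(-1/37112) = (-9429/82 - 42087)*(-1/37112) = -3460563/82*(-1/37112) = 3460563/3043184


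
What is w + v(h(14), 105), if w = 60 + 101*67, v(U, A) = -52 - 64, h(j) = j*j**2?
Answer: 6711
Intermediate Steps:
h(j) = j**3
v(U, A) = -116
w = 6827 (w = 60 + 6767 = 6827)
w + v(h(14), 105) = 6827 - 116 = 6711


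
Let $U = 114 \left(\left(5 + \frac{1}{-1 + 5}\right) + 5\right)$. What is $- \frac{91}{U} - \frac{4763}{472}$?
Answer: $- \frac{11217035}{1103064} \approx -10.169$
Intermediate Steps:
$U = \frac{2337}{2}$ ($U = 114 \left(\left(5 + \frac{1}{4}\right) + 5\right) = 114 \left(\frac{21}{4} + 5\right) = 114 \cdot \frac{41}{4} = \frac{2337}{2} \approx 1168.5$)
$- \frac{91}{U} - \frac{4763}{472} = - \frac{91}{\frac{2337}{2}} - \frac{4763}{472} = \left(-91\right) \frac{2}{2337} - \frac{4763}{472} = - \frac{182}{2337} - \frac{4763}{472} = - \frac{11217035}{1103064}$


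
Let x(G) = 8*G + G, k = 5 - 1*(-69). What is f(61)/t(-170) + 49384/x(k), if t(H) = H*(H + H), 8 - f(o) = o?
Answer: 1427179951/19247400 ≈ 74.149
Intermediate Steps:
f(o) = 8 - o
t(H) = 2*H**2 (t(H) = H*(2*H) = 2*H**2)
k = 74 (k = 5 + 69 = 74)
x(G) = 9*G
f(61)/t(-170) + 49384/x(k) = (8 - 1*61)/((2*(-170)**2)) + 49384/((9*74)) = (8 - 61)/((2*28900)) + 49384/666 = -53/57800 + 49384*(1/666) = -53*1/57800 + 24692/333 = -53/57800 + 24692/333 = 1427179951/19247400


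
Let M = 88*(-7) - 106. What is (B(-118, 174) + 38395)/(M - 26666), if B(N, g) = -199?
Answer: -9549/6847 ≈ -1.3946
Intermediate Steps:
M = -722 (M = -616 - 106 = -722)
(B(-118, 174) + 38395)/(M - 26666) = (-199 + 38395)/(-722 - 26666) = 38196/(-27388) = 38196*(-1/27388) = -9549/6847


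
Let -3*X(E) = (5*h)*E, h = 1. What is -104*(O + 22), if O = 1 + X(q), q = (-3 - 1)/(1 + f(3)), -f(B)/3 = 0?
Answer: -9256/3 ≈ -3085.3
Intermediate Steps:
f(B) = 0 (f(B) = -3*0 = 0)
q = -4 (q = (-3 - 1)/(1 + 0) = -4/1 = -4*1 = -4)
X(E) = -5*E/3 (X(E) = -5*1*E/3 = -5*E/3)
O = 23/3 (O = 1 - 5/3*(-4) = 1 + 20/3 = 23/3 ≈ 7.6667)
-104*(O + 22) = -104*(23/3 + 22) = -104*89/3 = -9256/3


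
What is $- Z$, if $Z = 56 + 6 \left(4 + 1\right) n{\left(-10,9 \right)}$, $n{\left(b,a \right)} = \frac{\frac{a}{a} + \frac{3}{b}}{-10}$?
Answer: $- \frac{539}{10} \approx -53.9$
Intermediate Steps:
$n{\left(b,a \right)} = - \frac{1}{10} - \frac{3}{10 b}$ ($n{\left(b,a \right)} = \left(1 + \frac{3}{b}\right) \left(- \frac{1}{10}\right) = - \frac{1}{10} - \frac{3}{10 b}$)
$Z = \frac{539}{10}$ ($Z = 56 + 6 \left(4 + 1\right) \frac{-3 - -10}{10 \left(-10\right)} = 56 + 6 \cdot 5 \cdot \frac{1}{10} \left(- \frac{1}{10}\right) \left(-3 + 10\right) = 56 + 30 \cdot \frac{1}{10} \left(- \frac{1}{10}\right) 7 = 56 + 30 \left(- \frac{7}{100}\right) = 56 - \frac{21}{10} = \frac{539}{10} \approx 53.9$)
$- Z = \left(-1\right) \frac{539}{10} = - \frac{539}{10}$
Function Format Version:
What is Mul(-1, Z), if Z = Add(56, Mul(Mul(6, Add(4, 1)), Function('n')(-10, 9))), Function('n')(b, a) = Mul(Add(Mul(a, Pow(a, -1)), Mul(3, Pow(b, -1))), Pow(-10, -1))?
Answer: Rational(-539, 10) ≈ -53.900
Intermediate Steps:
Function('n')(b, a) = Add(Rational(-1, 10), Mul(Rational(-3, 10), Pow(b, -1))) (Function('n')(b, a) = Mul(Add(1, Mul(3, Pow(b, -1))), Rational(-1, 10)) = Add(Rational(-1, 10), Mul(Rational(-3, 10), Pow(b, -1))))
Z = Rational(539, 10) (Z = Add(56, Mul(Mul(6, Add(4, 1)), Mul(Rational(1, 10), Pow(-10, -1), Add(-3, Mul(-1, -10))))) = Add(56, Mul(Mul(6, 5), Mul(Rational(1, 10), Rational(-1, 10), Add(-3, 10)))) = Add(56, Mul(30, Mul(Rational(1, 10), Rational(-1, 10), 7))) = Add(56, Mul(30, Rational(-7, 100))) = Add(56, Rational(-21, 10)) = Rational(539, 10) ≈ 53.900)
Mul(-1, Z) = Mul(-1, Rational(539, 10)) = Rational(-539, 10)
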